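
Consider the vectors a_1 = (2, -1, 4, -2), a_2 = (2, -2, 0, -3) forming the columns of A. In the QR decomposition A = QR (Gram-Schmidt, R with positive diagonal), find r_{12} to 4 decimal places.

a_1 = (2, -1, 4, -2); ‖a_1‖ = 5.0000, so e_1 = (0.4000, -0.2000, 0.8000, -0.4000).
r_{12} = e_1·a_2 = 2.4000.

r_{12} = 2.4000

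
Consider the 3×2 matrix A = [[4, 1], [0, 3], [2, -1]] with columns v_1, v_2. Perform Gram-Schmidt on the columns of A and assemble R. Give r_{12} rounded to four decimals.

r_{12} = 0.4472

v_1 = (4, 0, 2); ‖v_1‖ = 4.4721, so q_1 = (0.8944, 0.0000, 0.4472).
r_{12} = q_1·v_2 = 0.4472.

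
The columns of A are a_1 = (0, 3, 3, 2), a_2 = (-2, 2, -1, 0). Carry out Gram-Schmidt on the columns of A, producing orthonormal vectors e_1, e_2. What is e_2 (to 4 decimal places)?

e_2 = (-0.6824, 0.5428, -0.4808, -0.0930)

e_1 = a_1/‖a_1‖ = (0, 3, 3, 2)/4.6904 = (0.0000, 0.6396, 0.6396, 0.4264).
r_{12} = e_1·a_2 = 0.6396.
u_2 = a_2 − 0.6396·e_1 = (-2.0000, 1.5909, -1.4091, -0.2727).
‖u_2‖ = 2.9310, so e_2 = (-0.6824, 0.5428, -0.4808, -0.0930).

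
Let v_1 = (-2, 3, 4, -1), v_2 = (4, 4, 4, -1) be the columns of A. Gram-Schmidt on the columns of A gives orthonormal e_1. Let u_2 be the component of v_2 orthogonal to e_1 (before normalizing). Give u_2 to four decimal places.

u_2 = (5.4000, 1.9000, 1.2000, -0.3000)

v_1 = (-2, 3, 4, -1); ‖v_1‖ = 5.4772, so e_1 = (-0.3651, 0.5477, 0.7303, -0.1826).
e_1·v_2 = (-0.3651)·4 + 0.5477·4 + 0.7303·4 + (-0.1826)·(-1) = 3.8341.
u_2 = v_2 − 3.8341·e_1 = (5.4000, 1.9000, 1.2000, -0.3000).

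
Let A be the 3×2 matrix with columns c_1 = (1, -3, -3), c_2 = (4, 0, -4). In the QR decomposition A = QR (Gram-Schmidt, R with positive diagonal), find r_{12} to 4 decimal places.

c_1 = (1, -3, -3); ‖c_1‖ = 4.3589, so e_1 = (0.2294, -0.6882, -0.6882).
r_{12} = e_1·c_2 = 3.6707.

r_{12} = 3.6707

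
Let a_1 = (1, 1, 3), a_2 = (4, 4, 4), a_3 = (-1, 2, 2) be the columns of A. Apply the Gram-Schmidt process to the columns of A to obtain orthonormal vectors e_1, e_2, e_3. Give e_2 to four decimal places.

e_1 = a_1/‖a_1‖ = (1, 1, 3)/3.3166 = (0.3015, 0.3015, 0.9045).
r_{12} = e_1·a_2 = 6.0302.
u_2 = a_2 − 6.0302·e_1 = (2.1818, 2.1818, -1.4545).
‖u_2‖ = 3.4112, so e_2 = (0.6396, 0.6396, -0.4264).

e_2 = (0.6396, 0.6396, -0.4264)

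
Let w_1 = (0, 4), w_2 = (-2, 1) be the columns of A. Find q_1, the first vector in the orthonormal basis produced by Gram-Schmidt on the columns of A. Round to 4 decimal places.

q_1 = (0.0000, 1.0000)

w_1 = (0, 4); ‖w_1‖ = 4.0000, so q_1 = (0.0000, 1.0000).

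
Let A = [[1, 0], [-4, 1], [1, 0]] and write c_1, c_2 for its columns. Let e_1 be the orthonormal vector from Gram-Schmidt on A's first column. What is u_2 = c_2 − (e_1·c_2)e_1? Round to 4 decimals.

u_2 = (0.2222, 0.1111, 0.2222)

c_1 = (1, -4, 1); ‖c_1‖ = 4.2426, so e_1 = (0.2357, -0.9428, 0.2357).
e_1·c_2 = 0.2357·0 + (-0.9428)·1 + 0.2357·0 = -0.9428.
u_2 = c_2 + 0.9428·e_1 = (0.2222, 0.1111, 0.2222).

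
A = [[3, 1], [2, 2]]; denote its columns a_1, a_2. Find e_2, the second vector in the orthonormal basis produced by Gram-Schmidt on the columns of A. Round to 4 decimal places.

a_1 = (3, 2); ‖a_1‖ = 3.6056, so e_1 = (0.8321, 0.5547).
e_1·a_2 = 0.8321·1 + 0.5547·2 = 1.9415.
u_2 = a_2 − 1.9415·e_1 = (-0.6154, 0.9231).
‖u_2‖ = 1.1094, so e_2 = (-0.5547, 0.8321).

e_2 = (-0.5547, 0.8321)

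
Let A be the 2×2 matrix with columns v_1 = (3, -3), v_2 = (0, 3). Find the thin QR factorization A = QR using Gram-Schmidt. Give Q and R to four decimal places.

Q = [[0.7071, 0.7071], [-0.7071, 0.7071]], R = [[4.2426, -2.1213], [0.0000, 2.1213]]

e_1 = v_1/‖v_1‖ = (3, -3)/4.2426 = (0.7071, -0.7071).
r_{12} = e_1·v_2 = -2.1213.
u_2 = v_2 + 2.1213·e_1 = (1.5000, 1.5000).
‖u_2‖ = 2.1213, so e_2 = (0.7071, 0.7071).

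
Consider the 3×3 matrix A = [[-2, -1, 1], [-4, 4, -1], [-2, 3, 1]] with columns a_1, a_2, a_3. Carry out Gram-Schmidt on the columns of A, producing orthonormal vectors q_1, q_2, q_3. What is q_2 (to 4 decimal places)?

q_2 = (-0.8729, 0.2182, 0.4364)

a_1 = (-2, -4, -2); ‖a_1‖ = 4.8990, so q_1 = (-0.4082, -0.8165, -0.4082).
q_1·a_2 = (-0.4082)·(-1) + (-0.8165)·4 + (-0.4082)·3 = -4.0825.
u_2 = a_2 + 4.0825·q_1 = (-2.6667, 0.6667, 1.3333).
‖u_2‖ = 3.0551, so q_2 = (-0.8729, 0.2182, 0.4364).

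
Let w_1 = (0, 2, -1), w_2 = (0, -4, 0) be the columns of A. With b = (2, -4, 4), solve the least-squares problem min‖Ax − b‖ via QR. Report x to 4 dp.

x = (-4.0000, -1.0000)

w_1 = (0, 2, -1); ‖w_1‖ = 2.2361, so q_1 = (0.0000, 0.8944, -0.4472).
q_1·w_2 = 0.0000·0 + 0.8944·(-4) + (-0.4472)·0 = -3.5777.
u_2 = w_2 + 3.5777·q_1 = (0.0000, -0.8000, -1.6000).
‖u_2‖ = 1.7889, so q_2 = (0.0000, -0.4472, -0.8944).
Qᵀb = (-5.3666, -1.7889).
Back-substitute: x_2 = -1.7889/1.7889 = -1.0000.
x_1 = (-5.3666 + 3.5777·(-1.0000))/2.2361 = -4.0000.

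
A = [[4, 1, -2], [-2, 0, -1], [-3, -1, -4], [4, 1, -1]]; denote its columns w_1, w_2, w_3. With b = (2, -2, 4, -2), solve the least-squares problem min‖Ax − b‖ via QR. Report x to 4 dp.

x = (1.2203, -5.6136, -0.5831)

q_1 = w_1/‖w_1‖ = (4, -2, -3, 4)/6.7082 = (0.5963, -0.2981, -0.4472, 0.5963).
r_{12} = q_1·w_2 = 1.6398.
u_2 = w_2 − 1.6398·q_1 = (0.0222, 0.4889, -0.2667, 0.0222).
‖u_2‖ = 0.5578, so q_2 = (0.0398, 0.8765, -0.4781, 0.0398).
r_{13} = q_1·w_3 = 0.2981; r_{23} = q_2·w_3 = 0.9163.
u_3 = w_3 − 0.2981·q_1 − 0.9163·q_2 = (-2.2143, -1.7143, -3.4286, -1.2143).
‖u_3‖ = 4.5904, so q_3 = (-0.4824, -0.3735, -0.7469, -0.2645).
Qᵀb = (-1.1926, -3.6654, -2.6764).
Back-substitute: x_3 = -2.6764/4.5904 = -0.5831.
x_2 = (-3.6654 − 0.9163·(-0.5831))/0.5578 = -5.6136.
x_1 = (-1.1926 − 1.6398·(-5.6136) − 0.2981·(-0.5831))/6.7082 = 1.2203.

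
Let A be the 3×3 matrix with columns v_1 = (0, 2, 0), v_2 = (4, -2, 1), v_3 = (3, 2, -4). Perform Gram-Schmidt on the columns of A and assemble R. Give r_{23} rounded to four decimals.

r_{23} = 1.9403

v_1 = (0, 2, 0); ‖v_1‖ = 2.0000, so q_1 = (0.0000, 1.0000, 0.0000).
q_1·v_2 = 0.0000·4 + 1.0000·(-2) + 0.0000·1 = -2.0000.
u_2 = v_2 + 2.0000·q_1 = (4.0000, 0.0000, 1.0000).
‖u_2‖ = 4.1231, so q_2 = (0.9701, 0.0000, 0.2425).
r_{23} = q_2·v_3 = 1.9403.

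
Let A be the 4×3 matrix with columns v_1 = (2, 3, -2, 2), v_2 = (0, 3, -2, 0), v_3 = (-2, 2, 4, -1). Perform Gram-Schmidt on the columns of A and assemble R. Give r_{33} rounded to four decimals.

r_{33} = 4.4936

v_1 = (2, 3, -2, 2); ‖v_1‖ = 4.5826, so q_1 = (0.4364, 0.6547, -0.4364, 0.4364).
q_1·v_2 = 0.4364·0 + 0.6547·3 + (-0.4364)·(-2) + 0.4364·0 = 2.8368.
u_2 = v_2 − 2.8368·q_1 = (-1.2381, 1.1429, -0.7619, -1.2381).
‖u_2‖ = 2.2254, so q_2 = (-0.5563, 0.5136, -0.3424, -0.5563).
q_1·v_3 = 0.4364·(-2) + 0.6547·2 + (-0.4364)·4 + 0.4364·(-1) = -1.7457; q_2·v_3 = (-0.5563)·(-2) + 0.5136·2 + (-0.3424)·4 + (-0.5563)·(-1) = 1.3267.
u_3 = v_3 + 1.7457·q_1 − 1.3267·q_2 = (-0.5000, 2.4615, 3.6923, 0.5000).
r_{33} = ‖u_3‖ = 4.4936.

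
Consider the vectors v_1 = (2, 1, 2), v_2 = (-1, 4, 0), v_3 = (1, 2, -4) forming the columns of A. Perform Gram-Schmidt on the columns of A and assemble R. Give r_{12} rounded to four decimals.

r_{12} = 0.6667

q_1 = v_1/‖v_1‖ = (2, 1, 2)/3.0000 = (0.6667, 0.3333, 0.6667).
r_{12} = q_1·v_2 = 0.6667.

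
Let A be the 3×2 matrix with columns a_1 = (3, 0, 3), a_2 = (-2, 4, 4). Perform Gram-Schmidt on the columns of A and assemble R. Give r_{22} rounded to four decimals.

r_{22} = 5.8310

a_1 = (3, 0, 3); ‖a_1‖ = 4.2426, so e_1 = (0.7071, 0.0000, 0.7071).
e_1·a_2 = 0.7071·(-2) + 0.0000·4 + 0.7071·4 = 1.4142.
u_2 = a_2 − 1.4142·e_1 = (-3.0000, 4.0000, 3.0000).
r_{22} = ‖u_2‖ = 5.8310.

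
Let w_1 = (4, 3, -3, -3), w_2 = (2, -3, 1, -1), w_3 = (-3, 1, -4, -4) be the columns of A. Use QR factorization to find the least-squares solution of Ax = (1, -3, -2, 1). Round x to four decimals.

x = (-0.0689, 0.5909, 0.1036)

w_1 = (4, 3, -3, -3); ‖w_1‖ = 6.5574, so e_1 = (0.6100, 0.4575, -0.4575, -0.4575).
e_1·w_2 = 0.6100·2 + 0.4575·(-3) + (-0.4575)·1 + (-0.4575)·(-1) = -0.1525.
u_2 = w_2 + 0.1525·e_1 = (2.0930, -2.9302, 0.9302, -1.0698).
‖u_2‖ = 3.8700, so e_2 = (0.5408, -0.7572, 0.2404, -0.2764).
e_1·w_3 = 0.6100·(-3) + 0.4575·1 + (-0.4575)·(-4) + (-0.4575)·(-4) = 2.2875; e_2·w_3 = 0.5408·(-3) + (-0.7572)·1 + 0.2404·(-4) + (-0.2764)·(-4) = -2.2355.
u_3 = w_3 − 2.2875·e_1 + 2.2355·e_2 = (-3.1863, -1.7391, -2.4161, -3.5714).
‖u_3‖ = 5.6365, so e_3 = (-0.5653, -0.3085, -0.4287, -0.6336).
Qᵀb = (-0.3050, 2.0552, 0.5840).
Back-substitute: x_3 = 0.5840/5.6365 = 0.1036.
x_2 = (2.0552 + 2.2355·0.1036)/3.8700 = 0.5909.
x_1 = (-0.3050 + 0.1525·0.5909 − 2.2875·0.1036)/6.5574 = -0.0689.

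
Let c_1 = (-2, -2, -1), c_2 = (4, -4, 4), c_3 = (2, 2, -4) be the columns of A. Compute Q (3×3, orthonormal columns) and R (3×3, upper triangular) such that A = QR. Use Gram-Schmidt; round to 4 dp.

c_1 = (-2, -2, -1); ‖c_1‖ = 3.0000, so q_1 = (-0.6667, -0.6667, -0.3333).
q_1·c_2 = (-0.6667)·4 + (-0.6667)·(-4) + (-0.3333)·4 = -1.3333.
u_2 = c_2 + 1.3333·q_1 = (3.1111, -4.8889, 3.5556).
‖u_2‖ = 6.7987, so q_2 = (0.4576, -0.7191, 0.5230).
q_1·c_3 = (-0.6667)·2 + (-0.6667)·2 + (-0.3333)·(-4) = -1.3333; q_2·c_3 = 0.4576·2 + (-0.7191)·2 + 0.5230·(-4) = -2.6149.
u_3 = c_3 + 1.3333·q_1 + 2.6149·q_2 = (2.3077, -0.7692, -3.0769).
‖u_3‖ = 3.9223, so q_3 = (0.5883, -0.1961, -0.7845).

Q = [[-0.6667, 0.4576, 0.5883], [-0.6667, -0.7191, -0.1961], [-0.3333, 0.5230, -0.7845]], R = [[3.0000, -1.3333, -1.3333], [0.0000, 6.7987, -2.6149], [0.0000, 0.0000, 3.9223]]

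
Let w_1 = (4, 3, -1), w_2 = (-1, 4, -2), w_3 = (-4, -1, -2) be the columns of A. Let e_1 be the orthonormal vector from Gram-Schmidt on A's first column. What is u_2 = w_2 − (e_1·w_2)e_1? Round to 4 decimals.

u_2 = (-2.5385, 2.8462, -1.6154)

w_1 = (4, 3, -1); ‖w_1‖ = 5.0990, so e_1 = (0.7845, 0.5883, -0.1961).
e_1·w_2 = 0.7845·(-1) + 0.5883·4 + (-0.1961)·(-2) = 1.9612.
u_2 = w_2 − 1.9612·e_1 = (-2.5385, 2.8462, -1.6154).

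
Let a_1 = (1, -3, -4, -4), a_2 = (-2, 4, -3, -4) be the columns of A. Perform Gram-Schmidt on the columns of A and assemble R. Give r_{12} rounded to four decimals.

r_{12} = 2.1602

e_1 = a_1/‖a_1‖ = (1, -3, -4, -4)/6.4807 = (0.1543, -0.4629, -0.6172, -0.6172).
r_{12} = e_1·a_2 = 2.1602.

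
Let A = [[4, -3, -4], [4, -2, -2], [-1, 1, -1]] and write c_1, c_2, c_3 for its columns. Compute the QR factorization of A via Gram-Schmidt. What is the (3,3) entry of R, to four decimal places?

c_1 = (4, 4, -1); ‖c_1‖ = 5.7446, so e_1 = (0.6963, 0.6963, -0.1741).
e_1·c_2 = 0.6963·(-3) + 0.6963·(-2) + (-0.1741)·1 = -3.6556.
u_2 = c_2 + 3.6556·e_1 = (-0.4545, 0.5455, 0.3636).
‖u_2‖ = 0.7977, so e_2 = (-0.5698, 0.6838, 0.4558).
e_1·c_3 = 0.6963·(-4) + 0.6963·(-2) + (-0.1741)·(-1) = -4.0038; e_2·c_3 = (-0.5698)·(-4) + 0.6838·(-2) + 0.4558·(-1) = 0.4558.
u_3 = c_3 + 4.0038·e_1 − 0.4558·e_2 = (-0.9524, 0.4762, -1.9048).
r_{33} = ‖u_3‖ = 2.1822.

r_{33} = 2.1822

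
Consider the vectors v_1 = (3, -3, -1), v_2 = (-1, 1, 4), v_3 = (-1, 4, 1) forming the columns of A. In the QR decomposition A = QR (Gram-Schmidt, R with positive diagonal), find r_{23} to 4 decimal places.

q_1 = v_1/‖v_1‖ = (3, -3, -1)/4.3589 = (0.6882, -0.6882, -0.2294).
r_{12} = q_1·v_2 = -2.2942.
u_2 = v_2 + 2.2942·q_1 = (0.5789, -0.5789, 3.4737).
‖u_2‖ = 3.5689, so q_2 = (0.1622, -0.1622, 0.9733).
r_{23} = q_2·v_3 = 0.1622.

r_{23} = 0.1622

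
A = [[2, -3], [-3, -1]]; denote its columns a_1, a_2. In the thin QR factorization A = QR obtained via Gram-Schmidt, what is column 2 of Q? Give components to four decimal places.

e_1 = a_1/‖a_1‖ = (2, -3)/3.6056 = (0.5547, -0.8321).
r_{12} = e_1·a_2 = -0.8321.
u_2 = a_2 + 0.8321·e_1 = (-2.5385, -1.6923).
‖u_2‖ = 3.0509, so e_2 = (-0.8321, -0.5547).

e_2 = (-0.8321, -0.5547)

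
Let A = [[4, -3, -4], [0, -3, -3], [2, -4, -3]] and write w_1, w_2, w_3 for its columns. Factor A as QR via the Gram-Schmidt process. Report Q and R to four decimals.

Q = [[0.8944, 0.2673, -0.3586], [0.0000, -0.8018, -0.5976], [0.4472, -0.5345, 0.7171]], R = [[4.4721, -4.4721, -4.9193], [0.0000, 3.7417, 2.9399], [0.0000, 0.0000, 1.0757]]

w_1 = (4, 0, 2); ‖w_1‖ = 4.4721, so q_1 = (0.8944, 0.0000, 0.4472).
q_1·w_2 = 0.8944·(-3) + 0.0000·(-3) + 0.4472·(-4) = -4.4721.
u_2 = w_2 + 4.4721·q_1 = (1.0000, -3.0000, -2.0000).
‖u_2‖ = 3.7417, so q_2 = (0.2673, -0.8018, -0.5345).
q_1·w_3 = 0.8944·(-4) + 0.0000·(-3) + 0.4472·(-3) = -4.9193; q_2·w_3 = 0.2673·(-4) + (-0.8018)·(-3) + (-0.5345)·(-3) = 2.9399.
u_3 = w_3 + 4.9193·q_1 − 2.9399·q_2 = (-0.3857, -0.6429, 0.7714).
‖u_3‖ = 1.0757, so q_3 = (-0.3586, -0.5976, 0.7171).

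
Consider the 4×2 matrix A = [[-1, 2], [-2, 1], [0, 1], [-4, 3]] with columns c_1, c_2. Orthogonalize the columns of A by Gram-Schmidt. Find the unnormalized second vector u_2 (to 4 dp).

e_1 = c_1/‖c_1‖ = (-1, -2, 0, -4)/4.5826 = (-0.2182, -0.4364, 0.0000, -0.8729).
r_{12} = e_1·c_2 = -3.4915.
u_2 = c_2 + 3.4915·e_1 = (1.2381, -0.5238, 1.0000, -0.0476).

u_2 = (1.2381, -0.5238, 1.0000, -0.0476)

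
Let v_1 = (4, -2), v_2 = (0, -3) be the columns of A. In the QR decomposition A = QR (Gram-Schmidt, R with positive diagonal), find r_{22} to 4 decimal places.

q_1 = v_1/‖v_1‖ = (4, -2)/4.4721 = (0.8944, -0.4472).
r_{12} = q_1·v_2 = 1.3416.
u_2 = v_2 − 1.3416·q_1 = (-1.2000, -2.4000).
r_{22} = ‖u_2‖ = 2.6833.

r_{22} = 2.6833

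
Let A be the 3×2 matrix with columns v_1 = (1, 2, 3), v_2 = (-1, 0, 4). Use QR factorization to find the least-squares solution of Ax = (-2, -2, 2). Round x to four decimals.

x = (-0.9402, 1.1966)

q_1 = v_1/‖v_1‖ = (1, 2, 3)/3.7417 = (0.2673, 0.5345, 0.8018).
r_{12} = q_1·v_2 = 2.9399.
u_2 = v_2 − 2.9399·q_1 = (-1.7857, -1.5714, 1.6429).
‖u_2‖ = 2.8909, so q_2 = (-0.6177, -0.5436, 0.5683).
Qᵀb = (0.0000, 3.4592).
Back-substitute: x_2 = 3.4592/2.8909 = 1.1966.
x_1 = (0.0000 − 2.9399·1.1966)/3.7417 = -0.9402.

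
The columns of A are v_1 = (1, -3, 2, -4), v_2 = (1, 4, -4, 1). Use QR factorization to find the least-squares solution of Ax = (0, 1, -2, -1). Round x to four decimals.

x = (0.3075, 0.5316)

q_1 = v_1/‖v_1‖ = (1, -3, 2, -4)/5.4772 = (0.1826, -0.5477, 0.3651, -0.7303).
r_{12} = q_1·v_2 = -4.1992.
u_2 = v_2 + 4.1992·q_1 = (1.7667, 1.7000, -2.4667, -2.0667).
‖u_2‖ = 4.0456, so q_2 = (0.4367, 0.4202, -0.6097, -0.5108).
Qᵀb = (-0.5477, 2.1505).
Back-substitute: x_2 = 2.1505/4.0456 = 0.5316.
x_1 = (-0.5477 + 4.1992·0.5316)/5.4772 = 0.3075.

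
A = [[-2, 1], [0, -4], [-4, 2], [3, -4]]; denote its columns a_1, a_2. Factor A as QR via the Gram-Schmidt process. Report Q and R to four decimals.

q_1 = a_1/‖a_1‖ = (-2, 0, -4, 3)/5.3852 = (-0.3714, 0.0000, -0.7428, 0.5571).
r_{12} = q_1·a_2 = -4.0853.
u_2 = a_2 + 4.0853·q_1 = (-0.5172, -4.0000, -1.0345, -1.7241).
‖u_2‖ = 4.5067, so q_2 = (-0.1148, -0.8876, -0.2295, -0.3826).

Q = [[-0.3714, -0.1148], [0.0000, -0.8876], [-0.7428, -0.2295], [0.5571, -0.3826]], R = [[5.3852, -4.0853], [0.0000, 4.5067]]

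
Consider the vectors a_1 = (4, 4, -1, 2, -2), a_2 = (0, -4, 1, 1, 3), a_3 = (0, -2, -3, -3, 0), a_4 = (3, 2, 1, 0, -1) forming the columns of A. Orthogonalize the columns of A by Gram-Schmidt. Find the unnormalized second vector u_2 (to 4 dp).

u_2 = (2.0488, -1.9512, 0.4878, 2.0244, 1.9756)

e_1 = a_1/‖a_1‖ = (4, 4, -1, 2, -2)/6.4031 = (0.6247, 0.6247, -0.1562, 0.3123, -0.3123).
r_{12} = e_1·a_2 = -3.2796.
u_2 = a_2 + 3.2796·e_1 = (2.0488, -1.9512, 0.4878, 2.0244, 1.9756).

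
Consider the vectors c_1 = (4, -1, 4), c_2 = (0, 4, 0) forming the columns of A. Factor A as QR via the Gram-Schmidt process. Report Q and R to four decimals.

Q = [[0.6963, 0.1231], [-0.1741, 0.9847], [0.6963, 0.1231]], R = [[5.7446, -0.6963], [0.0000, 3.9389]]

c_1 = (4, -1, 4); ‖c_1‖ = 5.7446, so e_1 = (0.6963, -0.1741, 0.6963).
e_1·c_2 = 0.6963·0 + (-0.1741)·4 + 0.6963·0 = -0.6963.
u_2 = c_2 + 0.6963·e_1 = (0.4848, 3.8788, 0.4848).
‖u_2‖ = 3.9389, so e_2 = (0.1231, 0.9847, 0.1231).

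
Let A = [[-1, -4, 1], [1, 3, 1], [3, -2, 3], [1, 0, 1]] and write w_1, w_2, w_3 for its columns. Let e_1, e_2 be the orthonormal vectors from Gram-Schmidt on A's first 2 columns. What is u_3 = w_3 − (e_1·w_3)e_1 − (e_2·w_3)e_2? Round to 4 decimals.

w_1 = (-1, 1, 3, 1); ‖w_1‖ = 3.4641, so e_1 = (-0.2887, 0.2887, 0.8660, 0.2887).
e_1·w_2 = (-0.2887)·(-4) + 0.2887·3 + 0.8660·(-2) + 0.2887·0 = 0.2887.
u_2 = w_2 − 0.2887·e_1 = (-3.9167, 2.9167, -2.2500, -0.0833).
‖u_2‖ = 5.3774, so e_2 = (-0.7284, 0.5424, -0.4184, -0.0155).
e_1·w_3 = (-0.2887)·1 + 0.2887·1 + 0.8660·3 + 0.2887·1 = 2.8868; e_2·w_3 = (-0.7284)·1 + 0.5424·1 + (-0.4184)·3 + (-0.0155)·1 = -1.4567.
u_3 = w_3 − 2.8868·e_1 + 1.4567·e_2 = (0.7723, 0.9568, -0.1095, 0.1441).

u_3 = (0.7723, 0.9568, -0.1095, 0.1441)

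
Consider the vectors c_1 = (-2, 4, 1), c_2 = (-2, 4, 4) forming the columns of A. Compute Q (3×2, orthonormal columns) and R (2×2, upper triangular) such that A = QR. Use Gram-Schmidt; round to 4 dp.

c_1 = (-2, 4, 1); ‖c_1‖ = 4.5826, so e_1 = (-0.4364, 0.8729, 0.2182).
e_1·c_2 = (-0.4364)·(-2) + 0.8729·4 + 0.2182·4 = 5.2372.
u_2 = c_2 − 5.2372·e_1 = (0.2857, -0.5714, 2.8571).
‖u_2‖ = 2.9277, so e_2 = (0.0976, -0.1952, 0.9759).

Q = [[-0.4364, 0.0976], [0.8729, -0.1952], [0.2182, 0.9759]], R = [[4.5826, 5.2372], [0.0000, 2.9277]]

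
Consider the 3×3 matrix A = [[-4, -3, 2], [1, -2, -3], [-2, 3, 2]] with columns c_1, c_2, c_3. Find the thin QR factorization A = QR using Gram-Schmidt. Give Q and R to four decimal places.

q_1 = c_1/‖c_1‖ = (-4, 1, -2)/4.5826 = (-0.8729, 0.2182, -0.4364).
r_{12} = q_1·c_2 = 0.8729.
u_2 = c_2 − 0.8729·q_1 = (-2.2381, -2.1905, 3.3810).
‖u_2‖ = 4.6085, so q_2 = (-0.4856, -0.4753, 0.7336).
r_{13} = q_1·c_3 = -3.2733; r_{23} = q_2·c_3 = 1.9219.
u_3 = c_3 + 3.2733·q_1 − 1.9219·q_2 = (0.0762, -1.3722, -0.8386).
‖u_3‖ = 1.6099, so q_3 = (0.0474, -0.8523, -0.5209).

Q = [[-0.8729, -0.4856, 0.0474], [0.2182, -0.4753, -0.8523], [-0.4364, 0.7336, -0.5209]], R = [[4.5826, 0.8729, -3.2733], [0.0000, 4.6085, 1.9219], [0.0000, 0.0000, 1.6099]]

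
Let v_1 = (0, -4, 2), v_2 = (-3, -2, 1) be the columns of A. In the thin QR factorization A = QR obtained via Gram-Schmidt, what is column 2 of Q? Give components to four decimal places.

q_2 = (-1.0000, 0.0000, 0.0000)

q_1 = v_1/‖v_1‖ = (0, -4, 2)/4.4721 = (0.0000, -0.8944, 0.4472).
r_{12} = q_1·v_2 = 2.2361.
u_2 = v_2 − 2.2361·q_1 = (-3.0000, 0.0000, 0.0000).
‖u_2‖ = 3.0000, so q_2 = (-1.0000, 0.0000, 0.0000).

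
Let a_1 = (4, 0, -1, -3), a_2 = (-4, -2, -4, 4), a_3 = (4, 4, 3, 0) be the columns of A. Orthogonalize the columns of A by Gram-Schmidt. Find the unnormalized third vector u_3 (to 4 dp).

e_1 = a_1/‖a_1‖ = (4, 0, -1, -3)/5.0990 = (0.7845, 0.0000, -0.1961, -0.5883).
r_{12} = e_1·a_2 = -4.7068.
u_2 = a_2 + 4.7068·e_1 = (-0.3077, -2.0000, -4.9231, 1.2308).
‖u_2‖ = 5.4632, so e_2 = (-0.0563, -0.3661, -0.9011, 0.2253).
r_{13} = e_1·a_3 = 2.5495; r_{23} = e_2·a_3 = -4.3931.
u_3 = a_3 − 2.5495·e_1 + 4.3931·e_2 = (1.7526, 2.3918, -0.4588, 2.4897).

u_3 = (1.7526, 2.3918, -0.4588, 2.4897)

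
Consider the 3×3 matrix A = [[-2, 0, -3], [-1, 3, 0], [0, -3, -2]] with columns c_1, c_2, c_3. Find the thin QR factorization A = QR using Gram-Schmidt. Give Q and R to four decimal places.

Q = [[-0.8944, -0.2981, 0.3333], [-0.4472, 0.5963, -0.6667], [0.0000, -0.7454, -0.6667]], R = [[2.2361, -1.3416, 2.6833], [0.0000, 4.0249, 2.3851], [0.0000, 0.0000, 0.3333]]

c_1 = (-2, -1, 0); ‖c_1‖ = 2.2361, so e_1 = (-0.8944, -0.4472, 0.0000).
e_1·c_2 = (-0.8944)·0 + (-0.4472)·3 + 0.0000·(-3) = -1.3416.
u_2 = c_2 + 1.3416·e_1 = (-1.2000, 2.4000, -3.0000).
‖u_2‖ = 4.0249, so e_2 = (-0.2981, 0.5963, -0.7454).
e_1·c_3 = (-0.8944)·(-3) + (-0.4472)·0 + 0.0000·(-2) = 2.6833; e_2·c_3 = (-0.2981)·(-3) + 0.5963·0 + (-0.7454)·(-2) = 2.3851.
u_3 = c_3 − 2.6833·e_1 − 2.3851·e_2 = (0.1111, -0.2222, -0.2222).
‖u_3‖ = 0.3333, so e_3 = (0.3333, -0.6667, -0.6667).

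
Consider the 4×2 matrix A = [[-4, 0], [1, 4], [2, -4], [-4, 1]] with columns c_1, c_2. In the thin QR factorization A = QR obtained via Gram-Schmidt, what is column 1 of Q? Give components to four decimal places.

q_1 = (-0.6576, 0.1644, 0.3288, -0.6576)

q_1 = c_1/‖c_1‖ = (-4, 1, 2, -4)/6.0828 = (-0.6576, 0.1644, 0.3288, -0.6576).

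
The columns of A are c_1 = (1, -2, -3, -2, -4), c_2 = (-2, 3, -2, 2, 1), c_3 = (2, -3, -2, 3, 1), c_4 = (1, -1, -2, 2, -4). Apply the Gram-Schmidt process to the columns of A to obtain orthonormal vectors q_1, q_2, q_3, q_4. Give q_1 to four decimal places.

q_1 = (0.1715, -0.3430, -0.5145, -0.3430, -0.6860)

q_1 = c_1/‖c_1‖ = (1, -2, -3, -2, -4)/5.8310 = (0.1715, -0.3430, -0.5145, -0.3430, -0.6860).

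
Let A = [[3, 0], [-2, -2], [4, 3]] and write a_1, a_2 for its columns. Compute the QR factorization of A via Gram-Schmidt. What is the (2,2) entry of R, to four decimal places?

r_{22} = 2.0426

a_1 = (3, -2, 4); ‖a_1‖ = 5.3852, so e_1 = (0.5571, -0.3714, 0.7428).
e_1·a_2 = 0.5571·0 + (-0.3714)·(-2) + 0.7428·3 = 2.9711.
u_2 = a_2 − 2.9711·e_1 = (-1.6552, -0.8966, 0.7931).
r_{22} = ‖u_2‖ = 2.0426.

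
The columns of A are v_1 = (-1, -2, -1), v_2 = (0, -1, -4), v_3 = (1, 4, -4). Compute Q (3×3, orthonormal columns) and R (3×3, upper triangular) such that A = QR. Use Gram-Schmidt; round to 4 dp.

Q = [[-0.4082, 0.3015, -0.8616], [-0.8165, 0.3015, 0.4924], [-0.4082, -0.9045, -0.1231]], R = [[2.4495, 2.4495, -2.0412], [0.0000, 3.3166, 5.1257], [0.0000, 0.0000, 1.6002]]

e_1 = v_1/‖v_1‖ = (-1, -2, -1)/2.4495 = (-0.4082, -0.8165, -0.4082).
r_{12} = e_1·v_2 = 2.4495.
u_2 = v_2 − 2.4495·e_1 = (1.0000, 1.0000, -3.0000).
‖u_2‖ = 3.3166, so e_2 = (0.3015, 0.3015, -0.9045).
r_{13} = e_1·v_3 = -2.0412; r_{23} = e_2·v_3 = 5.1257.
u_3 = v_3 + 2.0412·e_1 − 5.1257·e_2 = (-1.3788, 0.7879, -0.1970).
‖u_3‖ = 1.6002, so e_3 = (-0.8616, 0.4924, -0.1231).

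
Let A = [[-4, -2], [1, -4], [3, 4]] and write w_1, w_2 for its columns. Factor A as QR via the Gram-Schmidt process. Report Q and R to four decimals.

w_1 = (-4, 1, 3); ‖w_1‖ = 5.0990, so e_1 = (-0.7845, 0.1961, 0.5883).
e_1·w_2 = (-0.7845)·(-2) + 0.1961·(-4) + 0.5883·4 = 3.1379.
u_2 = w_2 − 3.1379·e_1 = (0.4615, -4.6154, 2.1538).
‖u_2‖ = 5.1141, so e_2 = (0.0902, -0.9025, 0.4212).

Q = [[-0.7845, 0.0902], [0.1961, -0.9025], [0.5883, 0.4212]], R = [[5.0990, 3.1379], [0.0000, 5.1141]]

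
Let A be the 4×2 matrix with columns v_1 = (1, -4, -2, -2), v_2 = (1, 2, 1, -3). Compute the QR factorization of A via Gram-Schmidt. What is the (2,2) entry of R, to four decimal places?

r_{22} = 3.8262

q_1 = v_1/‖v_1‖ = (1, -4, -2, -2)/5.0000 = (0.2000, -0.8000, -0.4000, -0.4000).
r_{12} = q_1·v_2 = -0.6000.
u_2 = v_2 + 0.6000·q_1 = (1.1200, 1.5200, 0.7600, -3.2400).
r_{22} = ‖u_2‖ = 3.8262.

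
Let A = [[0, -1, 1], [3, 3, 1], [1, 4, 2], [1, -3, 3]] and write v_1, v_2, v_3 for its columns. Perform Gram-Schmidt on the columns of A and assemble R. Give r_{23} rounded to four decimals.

r_{23} = -1.2323

q_1 = v_1/‖v_1‖ = (0, 3, 1, 1)/3.3166 = (0.0000, 0.9045, 0.3015, 0.3015).
r_{12} = q_1·v_2 = 3.0151.
u_2 = v_2 − 3.0151·q_1 = (-1.0000, 0.2727, 3.0909, -3.9091).
‖u_2‖ = 5.0901, so q_2 = (-0.1965, 0.0536, 0.6072, -0.7680).
r_{23} = q_2·v_3 = -1.2323.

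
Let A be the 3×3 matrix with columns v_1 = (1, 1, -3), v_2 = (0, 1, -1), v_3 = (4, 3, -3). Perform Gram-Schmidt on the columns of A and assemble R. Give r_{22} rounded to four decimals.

v_1 = (1, 1, -3); ‖v_1‖ = 3.3166, so q_1 = (0.3015, 0.3015, -0.9045).
q_1·v_2 = 0.3015·0 + 0.3015·1 + (-0.9045)·(-1) = 1.2060.
u_2 = v_2 − 1.2060·q_1 = (-0.3636, 0.6364, 0.0909).
r_{22} = ‖u_2‖ = 0.7385.

r_{22} = 0.7385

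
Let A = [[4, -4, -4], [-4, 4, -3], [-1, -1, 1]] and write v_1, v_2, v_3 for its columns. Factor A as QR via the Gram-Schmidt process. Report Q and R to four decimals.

Q = [[0.6963, -0.1231, -0.7071], [-0.6963, 0.1231, -0.7071], [-0.1741, -0.9847, 0.0000]], R = [[5.7446, -5.3964, -0.8704], [0.0000, 1.9695, -0.8616], [0.0000, 0.0000, 4.9497]]

q_1 = v_1/‖v_1‖ = (4, -4, -1)/5.7446 = (0.6963, -0.6963, -0.1741).
r_{12} = q_1·v_2 = -5.3964.
u_2 = v_2 + 5.3964·q_1 = (-0.2424, 0.2424, -1.9394).
‖u_2‖ = 1.9695, so q_2 = (-0.1231, 0.1231, -0.9847).
r_{13} = q_1·v_3 = -0.8704; r_{23} = q_2·v_3 = -0.8616.
u_3 = v_3 + 0.8704·q_1 + 0.8616·q_2 = (-3.5000, -3.5000, 0.0000).
‖u_3‖ = 4.9497, so q_3 = (-0.7071, -0.7071, 0.0000).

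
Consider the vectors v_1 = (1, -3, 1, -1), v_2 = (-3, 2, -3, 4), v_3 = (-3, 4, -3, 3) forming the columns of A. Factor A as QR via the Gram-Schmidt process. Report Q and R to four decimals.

v_1 = (1, -3, 1, -1); ‖v_1‖ = 3.4641, so q_1 = (0.2887, -0.8660, 0.2887, -0.2887).
q_1·v_2 = 0.2887·(-3) + (-0.8660)·2 + 0.2887·(-3) + (-0.2887)·4 = -4.6188.
u_2 = v_2 + 4.6188·q_1 = (-1.6667, -2.0000, -1.6667, 2.6667).
‖u_2‖ = 4.0825, so q_2 = (-0.4082, -0.4899, -0.4082, 0.6532).
q_1·v_3 = 0.2887·(-3) + (-0.8660)·4 + 0.2887·(-3) + (-0.2887)·3 = -6.0622; q_2·v_3 = (-0.4082)·(-3) + (-0.4899)·4 + (-0.4082)·(-3) + 0.6532·3 = 2.4495.
u_3 = v_3 + 6.0622·q_1 − 2.4495·q_2 = (-0.2500, -0.0500, -0.2500, -0.3500).
‖u_3‖ = 0.5000, so q_3 = (-0.5000, -0.1000, -0.5000, -0.7000).

Q = [[0.2887, -0.4082, -0.5000], [-0.8660, -0.4899, -0.1000], [0.2887, -0.4082, -0.5000], [-0.2887, 0.6532, -0.7000]], R = [[3.4641, -4.6188, -6.0622], [0.0000, 4.0825, 2.4495], [0.0000, 0.0000, 0.5000]]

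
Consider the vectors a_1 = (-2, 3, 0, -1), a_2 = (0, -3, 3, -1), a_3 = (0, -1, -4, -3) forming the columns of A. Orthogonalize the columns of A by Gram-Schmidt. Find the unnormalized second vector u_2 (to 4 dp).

a_1 = (-2, 3, 0, -1); ‖a_1‖ = 3.7417, so q_1 = (-0.5345, 0.8018, 0.0000, -0.2673).
q_1·a_2 = (-0.5345)·0 + 0.8018·(-3) + 0.0000·3 + (-0.2673)·(-1) = -2.1381.
u_2 = a_2 + 2.1381·q_1 = (-1.1429, -1.2857, 3.0000, -1.5714).

u_2 = (-1.1429, -1.2857, 3.0000, -1.5714)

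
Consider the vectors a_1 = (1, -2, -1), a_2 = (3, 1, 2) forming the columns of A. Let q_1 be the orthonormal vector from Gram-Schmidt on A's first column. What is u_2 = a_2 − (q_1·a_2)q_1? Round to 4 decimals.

q_1 = a_1/‖a_1‖ = (1, -2, -1)/2.4495 = (0.4082, -0.8165, -0.4082).
r_{12} = q_1·a_2 = -0.4082.
u_2 = a_2 + 0.4082·q_1 = (3.1667, 0.6667, 1.8333).

u_2 = (3.1667, 0.6667, 1.8333)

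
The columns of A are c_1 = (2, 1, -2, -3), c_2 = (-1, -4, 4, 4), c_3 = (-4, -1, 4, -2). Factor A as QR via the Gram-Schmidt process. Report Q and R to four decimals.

Q = [[0.4714, 0.5584, -0.5082], [0.2357, -0.7554, -0.0662], [-0.4714, 0.3284, 0.5029], [-0.7071, -0.0985, -0.6961]], R = [[4.2426, -6.1283, -2.5927], [0.0000, 3.3830, 0.0328], [0.0000, 0.0000, 5.5024]]

c_1 = (2, 1, -2, -3); ‖c_1‖ = 4.2426, so q_1 = (0.4714, 0.2357, -0.4714, -0.7071).
q_1·c_2 = 0.4714·(-1) + 0.2357·(-4) + (-0.4714)·4 + (-0.7071)·4 = -6.1283.
u_2 = c_2 + 6.1283·q_1 = (1.8889, -2.5556, 1.1111, -0.3333).
‖u_2‖ = 3.3830, so q_2 = (0.5584, -0.7554, 0.3284, -0.0985).
q_1·c_3 = 0.4714·(-4) + 0.2357·(-1) + (-0.4714)·4 + (-0.7071)·(-2) = -2.5927; q_2·c_3 = 0.5584·(-4) + (-0.7554)·(-1) + 0.3284·4 + (-0.0985)·(-2) = 0.0328.
u_3 = c_3 + 2.5927·q_1 − 0.0328·q_2 = (-2.7961, -0.3641, 2.7670, -3.8301).
‖u_3‖ = 5.5024, so q_3 = (-0.5082, -0.0662, 0.5029, -0.6961).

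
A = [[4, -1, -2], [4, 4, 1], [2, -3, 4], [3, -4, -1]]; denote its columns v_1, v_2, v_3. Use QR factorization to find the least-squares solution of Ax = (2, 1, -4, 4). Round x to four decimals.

v_1 = (4, 4, 2, 3); ‖v_1‖ = 6.7082, so q_1 = (0.5963, 0.5963, 0.2981, 0.4472).
q_1·v_2 = 0.5963·(-1) + 0.5963·4 + 0.2981·(-3) + 0.4472·(-4) = -0.8944.
u_2 = v_2 + 0.8944·q_1 = (-0.4667, 4.5333, -2.7333, -3.6000).
‖u_2‖ = 6.4187, so q_2 = (-0.0727, 0.7063, -0.4258, -0.5609).
q_1·v_3 = 0.5963·(-2) + 0.5963·1 + 0.2981·4 + 0.4472·(-1) = 0.1491; q_2·v_3 = (-0.0727)·(-2) + 0.7063·1 + (-0.4258)·4 + (-0.5609)·(-1) = -0.2908.
u_3 = v_3 − 0.1491·q_1 + 0.2908·q_2 = (-2.1100, 1.1165, 3.8317, -1.2298).
‖u_3‖ = 4.6790, so q_3 = (-0.4510, 0.2386, 0.8189, -0.2628).
Qᵀb = (2.3851, 0.0208, -4.9903).
Back-substitute: x_3 = -4.9903/4.6790 = -1.0665.
x_2 = (0.0208 + 0.2908·(-1.0665))/6.4187 = -0.0451.
x_1 = (2.3851 + 0.8944·(-0.0451) − 0.1491·(-1.0665))/6.7082 = 0.3732.

x = (0.3732, -0.0451, -1.0665)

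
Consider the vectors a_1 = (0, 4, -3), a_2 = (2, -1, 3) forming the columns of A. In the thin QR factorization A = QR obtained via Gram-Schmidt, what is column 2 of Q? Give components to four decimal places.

q_2 = (0.7433, 0.4014, 0.5352)

a_1 = (0, 4, -3); ‖a_1‖ = 5.0000, so q_1 = (0.0000, 0.8000, -0.6000).
q_1·a_2 = 0.0000·2 + 0.8000·(-1) + (-0.6000)·3 = -2.6000.
u_2 = a_2 + 2.6000·q_1 = (2.0000, 1.0800, 1.4400).
‖u_2‖ = 2.6907, so q_2 = (0.7433, 0.4014, 0.5352).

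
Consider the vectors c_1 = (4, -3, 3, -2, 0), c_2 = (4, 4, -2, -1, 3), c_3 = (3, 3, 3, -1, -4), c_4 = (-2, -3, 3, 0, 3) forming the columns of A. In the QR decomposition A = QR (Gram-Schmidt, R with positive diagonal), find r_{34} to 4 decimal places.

r_{34} = -3.1071

c_1 = (4, -3, 3, -2, 0); ‖c_1‖ = 6.1644, so e_1 = (0.6489, -0.4867, 0.4867, -0.3244, 0.0000).
e_1·c_2 = 0.6489·4 + (-0.4867)·4 + 0.4867·(-2) + (-0.3244)·(-1) + 0.0000·3 = 0.0000.
u_2 = c_2 + 0.0000·e_1 = (4.0000, 4.0000, -2.0000, -1.0000, 3.0000).
‖u_2‖ = 6.7823, so e_2 = (0.5898, 0.5898, -0.2949, -0.1474, 0.4423).
e_1·c_3 = 0.6489·3 + (-0.4867)·3 + 0.4867·3 + (-0.3244)·(-1) + 0.0000·(-4) = 2.2711; e_2·c_3 = 0.5898·3 + 0.5898·3 + (-0.2949)·3 + (-0.1474)·(-1) + 0.4423·(-4) = 1.0321.
u_3 = c_3 − 2.2711·e_1 − 1.0321·e_2 = (0.9176, 3.4966, 2.1991, -0.1110, -4.4565).
‖u_3‖ = 6.1463, so e_3 = (0.1493, 0.5689, 0.3578, -0.0181, -0.7251).
r_{34} = e_3·c_4 = -3.1071.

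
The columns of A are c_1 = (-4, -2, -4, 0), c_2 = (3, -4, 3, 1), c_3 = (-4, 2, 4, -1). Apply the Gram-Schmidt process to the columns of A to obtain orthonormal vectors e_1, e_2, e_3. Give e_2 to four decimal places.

e_2 = (0.2314, -0.9258, 0.2314, 0.1894)

e_1 = c_1/‖c_1‖ = (-4, -2, -4, 0)/6.0000 = (-0.6667, -0.3333, -0.6667, 0.0000).
r_{12} = e_1·c_2 = -2.6667.
u_2 = c_2 + 2.6667·e_1 = (1.2222, -4.8889, 1.2222, 1.0000).
‖u_2‖ = 5.2810, so e_2 = (0.2314, -0.9258, 0.2314, 0.1894).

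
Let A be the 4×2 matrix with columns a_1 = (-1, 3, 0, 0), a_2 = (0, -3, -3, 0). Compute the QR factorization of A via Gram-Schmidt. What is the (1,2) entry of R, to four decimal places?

a_1 = (-1, 3, 0, 0); ‖a_1‖ = 3.1623, so e_1 = (-0.3162, 0.9487, 0.0000, 0.0000).
r_{12} = e_1·a_2 = -2.8460.

r_{12} = -2.8460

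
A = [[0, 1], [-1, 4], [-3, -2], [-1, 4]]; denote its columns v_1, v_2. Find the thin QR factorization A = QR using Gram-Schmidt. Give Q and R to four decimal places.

e_1 = v_1/‖v_1‖ = (0, -1, -3, -1)/3.3166 = (0.0000, -0.3015, -0.9045, -0.3015).
r_{12} = e_1·v_2 = -0.6030.
u_2 = v_2 + 0.6030·e_1 = (1.0000, 3.8182, -2.5455, 3.8182).
‖u_2‖ = 6.0528, so e_2 = (0.1652, 0.6308, -0.4205, 0.6308).

Q = [[0.0000, 0.1652], [-0.3015, 0.6308], [-0.9045, -0.4205], [-0.3015, 0.6308]], R = [[3.3166, -0.6030], [0.0000, 6.0528]]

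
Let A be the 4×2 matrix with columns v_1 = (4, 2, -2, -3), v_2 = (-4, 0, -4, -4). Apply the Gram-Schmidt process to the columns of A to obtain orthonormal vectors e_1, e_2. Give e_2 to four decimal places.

e_2 = (-0.6506, -0.0352, -0.5451, -0.5275)

v_1 = (4, 2, -2, -3); ‖v_1‖ = 5.7446, so e_1 = (0.6963, 0.3482, -0.3482, -0.5222).
e_1·v_2 = 0.6963·(-4) + 0.3482·0 + (-0.3482)·(-4) + (-0.5222)·(-4) = 0.6963.
u_2 = v_2 − 0.6963·e_1 = (-4.4848, -0.2424, -3.7576, -3.6364).
‖u_2‖ = 6.8931, so e_2 = (-0.6506, -0.0352, -0.5451, -0.5275).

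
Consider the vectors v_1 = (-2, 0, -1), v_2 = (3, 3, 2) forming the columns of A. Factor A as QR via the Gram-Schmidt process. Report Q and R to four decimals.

v_1 = (-2, 0, -1); ‖v_1‖ = 2.2361, so q_1 = (-0.8944, 0.0000, -0.4472).
q_1·v_2 = (-0.8944)·3 + 0.0000·3 + (-0.4472)·2 = -3.5777.
u_2 = v_2 + 3.5777·q_1 = (-0.2000, 3.0000, 0.4000).
‖u_2‖ = 3.0332, so q_2 = (-0.0659, 0.9891, 0.1319).

Q = [[-0.8944, -0.0659], [0.0000, 0.9891], [-0.4472, 0.1319]], R = [[2.2361, -3.5777], [0.0000, 3.0332]]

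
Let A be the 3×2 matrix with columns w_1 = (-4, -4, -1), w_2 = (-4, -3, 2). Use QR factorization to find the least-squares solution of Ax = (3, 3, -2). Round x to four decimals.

x = (0.0427, -0.9004)

w_1 = (-4, -4, -1); ‖w_1‖ = 5.7446, so q_1 = (-0.6963, -0.6963, -0.1741).
q_1·w_2 = (-0.6963)·(-4) + (-0.6963)·(-3) + (-0.1741)·2 = 4.5260.
u_2 = w_2 − 4.5260·q_1 = (-0.8485, 0.1515, 2.7879).
‖u_2‖ = 2.9181, so q_2 = (-0.2908, 0.0519, 0.9554).
Qᵀb = (-3.8297, -2.6273).
Back-substitute: x_2 = -2.6273/2.9181 = -0.9004.
x_1 = (-3.8297 − 4.5260·(-0.9004))/5.7446 = 0.0427.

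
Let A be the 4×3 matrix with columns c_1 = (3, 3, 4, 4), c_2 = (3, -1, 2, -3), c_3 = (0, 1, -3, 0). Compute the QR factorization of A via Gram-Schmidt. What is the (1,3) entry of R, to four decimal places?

r_{13} = -1.2728

q_1 = c_1/‖c_1‖ = (3, 3, 4, 4)/7.0711 = (0.4243, 0.4243, 0.5657, 0.5657).
r_{13} = q_1·c_3 = -1.2728.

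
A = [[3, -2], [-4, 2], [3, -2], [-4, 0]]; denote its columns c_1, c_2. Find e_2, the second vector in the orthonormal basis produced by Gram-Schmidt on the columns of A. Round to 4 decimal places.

c_1 = (3, -4, 3, -4); ‖c_1‖ = 7.0711, so e_1 = (0.4243, -0.5657, 0.4243, -0.5657).
e_1·c_2 = 0.4243·(-2) + (-0.5657)·2 + 0.4243·(-2) + (-0.5657)·0 = -2.8284.
u_2 = c_2 + 2.8284·e_1 = (-0.8000, 0.4000, -0.8000, -1.6000).
‖u_2‖ = 2.0000, so e_2 = (-0.4000, 0.2000, -0.4000, -0.8000).

e_2 = (-0.4000, 0.2000, -0.4000, -0.8000)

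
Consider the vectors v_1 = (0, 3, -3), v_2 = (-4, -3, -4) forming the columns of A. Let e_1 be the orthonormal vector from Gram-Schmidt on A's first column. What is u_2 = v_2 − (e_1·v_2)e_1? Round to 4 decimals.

v_1 = (0, 3, -3); ‖v_1‖ = 4.2426, so e_1 = (0.0000, 0.7071, -0.7071).
e_1·v_2 = 0.0000·(-4) + 0.7071·(-3) + (-0.7071)·(-4) = 0.7071.
u_2 = v_2 − 0.7071·e_1 = (-4.0000, -3.5000, -3.5000).

u_2 = (-4.0000, -3.5000, -3.5000)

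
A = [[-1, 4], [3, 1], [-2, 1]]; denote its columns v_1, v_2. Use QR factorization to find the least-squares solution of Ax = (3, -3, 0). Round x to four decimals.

v_1 = (-1, 3, -2); ‖v_1‖ = 3.7417, so e_1 = (-0.2673, 0.8018, -0.5345).
e_1·v_2 = (-0.2673)·4 + 0.8018·1 + (-0.5345)·1 = -0.8018.
u_2 = v_2 + 0.8018·e_1 = (3.7857, 1.6429, 0.5714).
‖u_2‖ = 4.1662, so e_2 = (0.9087, 0.3943, 0.1372).
Qᵀb = (-3.2071, 1.5430).
Back-substitute: x_2 = 1.5430/4.1662 = 0.3704.
x_1 = (-3.2071 + 0.8018·0.3704)/3.7417 = -0.7778.

x = (-0.7778, 0.3704)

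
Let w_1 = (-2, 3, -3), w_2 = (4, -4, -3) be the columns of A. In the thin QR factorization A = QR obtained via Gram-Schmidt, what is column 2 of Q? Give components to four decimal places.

e_2 = (0.5035, -0.4196, -0.7553)

w_1 = (-2, 3, -3); ‖w_1‖ = 4.6904, so e_1 = (-0.4264, 0.6396, -0.6396).
e_1·w_2 = (-0.4264)·4 + 0.6396·(-4) + (-0.6396)·(-3) = -2.3452.
u_2 = w_2 + 2.3452·e_1 = (3.0000, -2.5000, -4.5000).
‖u_2‖ = 5.9582, so e_2 = (0.5035, -0.4196, -0.7553).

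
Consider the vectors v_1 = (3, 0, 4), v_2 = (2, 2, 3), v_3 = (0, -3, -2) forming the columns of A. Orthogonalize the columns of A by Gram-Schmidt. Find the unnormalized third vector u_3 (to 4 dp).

v_1 = (3, 0, 4); ‖v_1‖ = 5.0000, so e_1 = (0.6000, 0.0000, 0.8000).
e_1·v_2 = 0.6000·2 + 0.0000·2 + 0.8000·3 = 3.6000.
u_2 = v_2 − 3.6000·e_1 = (-0.1600, 2.0000, 0.1200).
‖u_2‖ = 2.0100, so e_2 = (-0.0796, 0.9950, 0.0597).
e_1·v_3 = 0.6000·0 + 0.0000·(-3) + 0.8000·(-2) = -1.6000; e_2·v_3 = (-0.0796)·0 + 0.9950·(-3) + 0.0597·(-2) = -3.1045.
u_3 = v_3 + 1.6000·e_1 + 3.1045·e_2 = (0.7129, 0.0891, -0.5347).

u_3 = (0.7129, 0.0891, -0.5347)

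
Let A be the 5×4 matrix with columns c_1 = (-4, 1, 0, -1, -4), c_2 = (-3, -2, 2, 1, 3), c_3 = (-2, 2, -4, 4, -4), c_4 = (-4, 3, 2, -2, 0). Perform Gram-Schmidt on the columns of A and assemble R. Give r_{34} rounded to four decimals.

c_1 = (-4, 1, 0, -1, -4); ‖c_1‖ = 5.8310, so q_1 = (-0.6860, 0.1715, 0.0000, -0.1715, -0.6860).
q_1·c_2 = (-0.6860)·(-3) + 0.1715·(-2) + 0.0000·2 + (-0.1715)·1 + (-0.6860)·3 = -0.5145.
u_2 = c_2 + 0.5145·q_1 = (-3.3529, -1.9118, 2.0000, 0.9118, 2.6471).
‖u_2‖ = 5.1706, so q_2 = (-0.6485, -0.3697, 0.3868, 0.1763, 0.5119).
q_1·c_3 = (-0.6860)·(-2) + 0.1715·2 + 0.0000·(-4) + (-0.1715)·4 + (-0.6860)·(-4) = 3.7730; q_2·c_3 = (-0.6485)·(-2) + (-0.3697)·2 + 0.3868·(-4) + 0.1763·4 + 0.5119·(-4) = -2.3322.
u_3 = c_3 − 3.7730·q_1 + 2.3322·q_2 = (-0.9241, 0.4906, -3.0979, 5.0583, -0.2178).
‖u_3‖ = 6.0271, so q_3 = (-0.1533, 0.0814, -0.5140, 0.8393, -0.0361).
r_{34} = q_3·c_4 = -1.8490.

r_{34} = -1.8490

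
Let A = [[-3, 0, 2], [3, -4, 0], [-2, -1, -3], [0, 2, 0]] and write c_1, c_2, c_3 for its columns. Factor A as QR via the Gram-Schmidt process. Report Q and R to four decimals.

q_1 = c_1/‖c_1‖ = (-3, 3, -2, 0)/4.6904 = (-0.6396, 0.6396, -0.4264, 0.0000).
r_{12} = q_1·c_2 = -2.1320.
u_2 = c_2 + 2.1320·q_1 = (-1.3636, -2.6364, -1.9091, 2.0000).
‖u_2‖ = 4.0564, so q_2 = (-0.3362, -0.6499, -0.4706, 0.4930).
r_{13} = q_1·c_3 = 0.0000; r_{23} = q_2·c_3 = 0.7396.
u_3 = c_3 + 0.0000·q_1 − 0.7396·q_2 = (2.2486, 0.4807, -2.6519, -0.3646).
‖u_3‖ = 3.5289, so q_3 = (0.6372, 0.1362, -0.7515, -0.1033).

Q = [[-0.6396, -0.3362, 0.6372], [0.6396, -0.6499, 0.1362], [-0.4264, -0.4706, -0.7515], [0.0000, 0.4930, -0.1033]], R = [[4.6904, -2.1320, 0.0000], [0.0000, 4.0564, 0.7396], [0.0000, 0.0000, 3.5289]]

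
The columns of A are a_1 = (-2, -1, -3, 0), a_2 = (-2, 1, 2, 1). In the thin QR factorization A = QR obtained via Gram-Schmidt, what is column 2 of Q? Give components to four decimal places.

a_1 = (-2, -1, -3, 0); ‖a_1‖ = 3.7417, so q_1 = (-0.5345, -0.2673, -0.8018, 0.0000).
q_1·a_2 = (-0.5345)·(-2) + (-0.2673)·1 + (-0.8018)·2 + 0.0000·1 = -0.8018.
u_2 = a_2 + 0.8018·q_1 = (-2.4286, 0.7857, 1.3571, 1.0000).
‖u_2‖ = 3.0589, so q_2 = (-0.7939, 0.2569, 0.4437, 0.3269).

q_2 = (-0.7939, 0.2569, 0.4437, 0.3269)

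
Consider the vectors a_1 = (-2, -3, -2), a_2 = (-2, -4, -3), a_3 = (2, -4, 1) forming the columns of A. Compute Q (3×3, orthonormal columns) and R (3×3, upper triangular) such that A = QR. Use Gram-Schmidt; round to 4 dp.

Q = [[-0.4851, 0.8085, 0.3333], [-0.7276, -0.1617, -0.6667], [-0.4851, -0.5659, 0.6667]], R = [[4.1231, 5.3358, 1.4552], [0.0000, 0.7276, 1.6977], [0.0000, 0.0000, 4.0000]]

q_1 = a_1/‖a_1‖ = (-2, -3, -2)/4.1231 = (-0.4851, -0.7276, -0.4851).
r_{12} = q_1·a_2 = 5.3358.
u_2 = a_2 − 5.3358·q_1 = (0.5882, -0.1176, -0.4118).
‖u_2‖ = 0.7276, so q_2 = (0.8085, -0.1617, -0.5659).
r_{13} = q_1·a_3 = 1.4552; r_{23} = q_2·a_3 = 1.6977.
u_3 = a_3 − 1.4552·q_1 − 1.6977·q_2 = (1.3333, -2.6667, 2.6667).
‖u_3‖ = 4.0000, so q_3 = (0.3333, -0.6667, 0.6667).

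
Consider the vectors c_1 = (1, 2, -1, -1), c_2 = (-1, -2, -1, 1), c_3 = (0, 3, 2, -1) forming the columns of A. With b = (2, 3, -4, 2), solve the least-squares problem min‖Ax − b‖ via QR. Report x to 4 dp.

c_1 = (1, 2, -1, -1); ‖c_1‖ = 2.6458, so q_1 = (0.3780, 0.7559, -0.3780, -0.3780).
q_1·c_2 = 0.3780·(-1) + 0.7559·(-2) + (-0.3780)·(-1) + (-0.3780)·1 = -1.8898.
u_2 = c_2 + 1.8898·q_1 = (-0.2857, -0.5714, -1.7143, 0.2857).
‖u_2‖ = 1.8516, so q_2 = (-0.1543, -0.3086, -0.9258, 0.1543).
q_1·c_3 = 0.3780·0 + 0.7559·3 + (-0.3780)·2 + (-0.3780)·(-1) = 1.8898; q_2·c_3 = (-0.1543)·0 + (-0.3086)·3 + (-0.9258)·2 + 0.1543·(-1) = -2.9318.
u_3 = c_3 − 1.8898·q_1 + 2.9318·q_2 = (-1.1667, 0.6667, 0.0000, 0.1667).
‖u_3‖ = 1.3540, so q_3 = (-0.8616, 0.4924, 0.0000, 0.1231).
Qᵀb = (3.7796, 2.7775, 0.0000).
Back-substitute: x_3 = 0.0000/1.3540 = 0.0000.
x_2 = (2.7775 + 2.9318·0.0000)/1.8516 = 1.5000.
x_1 = (3.7796 + 1.8898·1.5000 − 1.8898·0.0000)/2.6458 = 2.5000.

x = (2.5000, 1.5000, 0.0000)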